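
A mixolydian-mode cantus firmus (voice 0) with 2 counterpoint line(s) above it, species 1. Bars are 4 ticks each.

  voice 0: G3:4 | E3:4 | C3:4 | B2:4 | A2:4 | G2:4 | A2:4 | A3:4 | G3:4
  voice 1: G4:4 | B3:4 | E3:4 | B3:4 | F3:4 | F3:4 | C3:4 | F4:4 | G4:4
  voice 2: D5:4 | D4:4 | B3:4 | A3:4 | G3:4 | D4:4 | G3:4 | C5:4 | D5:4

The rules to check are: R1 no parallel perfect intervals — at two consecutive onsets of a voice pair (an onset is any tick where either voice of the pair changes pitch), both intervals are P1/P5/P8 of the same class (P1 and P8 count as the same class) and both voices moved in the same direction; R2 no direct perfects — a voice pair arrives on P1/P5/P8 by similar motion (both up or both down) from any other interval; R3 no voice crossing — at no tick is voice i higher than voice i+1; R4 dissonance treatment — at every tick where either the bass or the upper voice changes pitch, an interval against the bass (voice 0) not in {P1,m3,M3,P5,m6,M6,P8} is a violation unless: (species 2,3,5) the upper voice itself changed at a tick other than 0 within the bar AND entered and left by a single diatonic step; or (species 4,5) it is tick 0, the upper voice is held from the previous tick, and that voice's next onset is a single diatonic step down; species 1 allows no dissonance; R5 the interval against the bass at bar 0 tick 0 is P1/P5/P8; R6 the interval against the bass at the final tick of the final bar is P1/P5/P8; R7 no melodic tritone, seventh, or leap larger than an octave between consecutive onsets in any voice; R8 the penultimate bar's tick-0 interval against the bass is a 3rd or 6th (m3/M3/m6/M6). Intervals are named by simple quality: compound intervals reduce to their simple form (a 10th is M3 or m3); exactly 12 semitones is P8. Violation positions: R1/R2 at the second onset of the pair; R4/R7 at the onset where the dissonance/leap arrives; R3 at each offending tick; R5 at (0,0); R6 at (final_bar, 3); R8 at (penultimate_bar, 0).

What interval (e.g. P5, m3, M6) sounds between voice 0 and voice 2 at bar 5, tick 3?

P5

voice 0=G2 voice 2=D4 -> P5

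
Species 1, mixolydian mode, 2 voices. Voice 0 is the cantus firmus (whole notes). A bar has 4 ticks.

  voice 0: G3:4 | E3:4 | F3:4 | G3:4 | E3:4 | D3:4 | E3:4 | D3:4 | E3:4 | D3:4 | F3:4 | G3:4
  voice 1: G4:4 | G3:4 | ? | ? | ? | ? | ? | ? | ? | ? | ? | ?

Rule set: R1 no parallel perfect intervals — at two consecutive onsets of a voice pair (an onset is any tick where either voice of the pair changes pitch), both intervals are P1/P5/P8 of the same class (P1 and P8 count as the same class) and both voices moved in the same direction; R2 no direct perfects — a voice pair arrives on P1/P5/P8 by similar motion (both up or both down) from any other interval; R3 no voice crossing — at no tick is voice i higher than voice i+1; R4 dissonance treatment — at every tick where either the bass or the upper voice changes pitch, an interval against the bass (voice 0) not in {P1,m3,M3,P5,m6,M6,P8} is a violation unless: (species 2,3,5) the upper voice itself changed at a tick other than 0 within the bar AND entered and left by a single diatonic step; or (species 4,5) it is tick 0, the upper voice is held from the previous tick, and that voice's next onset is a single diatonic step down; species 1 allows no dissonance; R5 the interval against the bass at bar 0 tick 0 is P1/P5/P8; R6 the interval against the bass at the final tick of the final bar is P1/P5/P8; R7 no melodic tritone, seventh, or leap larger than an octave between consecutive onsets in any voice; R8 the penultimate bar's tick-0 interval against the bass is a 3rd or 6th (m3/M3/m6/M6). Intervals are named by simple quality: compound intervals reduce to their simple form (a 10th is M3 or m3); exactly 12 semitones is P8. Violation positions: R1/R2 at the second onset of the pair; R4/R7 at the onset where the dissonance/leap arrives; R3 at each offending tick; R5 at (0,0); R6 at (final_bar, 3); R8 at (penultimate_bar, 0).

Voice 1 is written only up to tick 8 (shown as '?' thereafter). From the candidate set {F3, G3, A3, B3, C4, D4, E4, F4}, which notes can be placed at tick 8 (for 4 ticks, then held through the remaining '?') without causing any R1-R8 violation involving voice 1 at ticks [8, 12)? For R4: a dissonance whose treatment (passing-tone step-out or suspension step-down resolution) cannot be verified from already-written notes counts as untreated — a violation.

F3: legal
G3: violates R4
A3: legal
B3: violates R4
C4: violates R2
D4: legal
E4: violates R4
F4: violates R2,R7

{A3, D4, F3}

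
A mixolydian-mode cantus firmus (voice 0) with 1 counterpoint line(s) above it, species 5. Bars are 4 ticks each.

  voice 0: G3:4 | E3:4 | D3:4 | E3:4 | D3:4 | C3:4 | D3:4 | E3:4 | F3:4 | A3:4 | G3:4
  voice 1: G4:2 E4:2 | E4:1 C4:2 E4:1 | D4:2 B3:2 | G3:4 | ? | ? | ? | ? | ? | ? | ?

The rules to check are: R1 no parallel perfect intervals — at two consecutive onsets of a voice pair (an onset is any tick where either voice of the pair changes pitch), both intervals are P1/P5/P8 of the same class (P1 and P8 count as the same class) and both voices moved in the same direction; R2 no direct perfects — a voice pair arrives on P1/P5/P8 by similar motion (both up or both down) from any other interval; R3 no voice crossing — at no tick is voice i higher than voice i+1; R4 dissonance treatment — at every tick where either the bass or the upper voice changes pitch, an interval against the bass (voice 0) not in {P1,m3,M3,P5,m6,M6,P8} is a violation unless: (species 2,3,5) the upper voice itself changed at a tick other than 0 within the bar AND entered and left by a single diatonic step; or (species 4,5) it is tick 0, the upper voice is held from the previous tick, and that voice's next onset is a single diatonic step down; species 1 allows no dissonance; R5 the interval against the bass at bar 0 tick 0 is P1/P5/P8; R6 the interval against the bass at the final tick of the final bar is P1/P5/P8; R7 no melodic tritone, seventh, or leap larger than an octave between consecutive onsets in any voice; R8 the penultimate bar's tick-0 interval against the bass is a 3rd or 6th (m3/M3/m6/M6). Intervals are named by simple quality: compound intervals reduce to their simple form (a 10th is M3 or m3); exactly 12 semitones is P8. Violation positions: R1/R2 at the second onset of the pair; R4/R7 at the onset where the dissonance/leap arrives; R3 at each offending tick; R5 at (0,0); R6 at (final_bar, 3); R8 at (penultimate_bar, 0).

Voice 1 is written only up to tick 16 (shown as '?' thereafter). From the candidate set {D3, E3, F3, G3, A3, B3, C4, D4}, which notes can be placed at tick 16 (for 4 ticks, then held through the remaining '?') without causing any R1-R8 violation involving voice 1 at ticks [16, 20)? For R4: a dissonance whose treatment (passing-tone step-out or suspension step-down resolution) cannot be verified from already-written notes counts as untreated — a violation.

D3: violates R2
E3: violates R4
F3: legal
G3: violates R4
A3: legal
B3: legal
C4: violates R4
D4: legal

{A3, B3, D4, F3}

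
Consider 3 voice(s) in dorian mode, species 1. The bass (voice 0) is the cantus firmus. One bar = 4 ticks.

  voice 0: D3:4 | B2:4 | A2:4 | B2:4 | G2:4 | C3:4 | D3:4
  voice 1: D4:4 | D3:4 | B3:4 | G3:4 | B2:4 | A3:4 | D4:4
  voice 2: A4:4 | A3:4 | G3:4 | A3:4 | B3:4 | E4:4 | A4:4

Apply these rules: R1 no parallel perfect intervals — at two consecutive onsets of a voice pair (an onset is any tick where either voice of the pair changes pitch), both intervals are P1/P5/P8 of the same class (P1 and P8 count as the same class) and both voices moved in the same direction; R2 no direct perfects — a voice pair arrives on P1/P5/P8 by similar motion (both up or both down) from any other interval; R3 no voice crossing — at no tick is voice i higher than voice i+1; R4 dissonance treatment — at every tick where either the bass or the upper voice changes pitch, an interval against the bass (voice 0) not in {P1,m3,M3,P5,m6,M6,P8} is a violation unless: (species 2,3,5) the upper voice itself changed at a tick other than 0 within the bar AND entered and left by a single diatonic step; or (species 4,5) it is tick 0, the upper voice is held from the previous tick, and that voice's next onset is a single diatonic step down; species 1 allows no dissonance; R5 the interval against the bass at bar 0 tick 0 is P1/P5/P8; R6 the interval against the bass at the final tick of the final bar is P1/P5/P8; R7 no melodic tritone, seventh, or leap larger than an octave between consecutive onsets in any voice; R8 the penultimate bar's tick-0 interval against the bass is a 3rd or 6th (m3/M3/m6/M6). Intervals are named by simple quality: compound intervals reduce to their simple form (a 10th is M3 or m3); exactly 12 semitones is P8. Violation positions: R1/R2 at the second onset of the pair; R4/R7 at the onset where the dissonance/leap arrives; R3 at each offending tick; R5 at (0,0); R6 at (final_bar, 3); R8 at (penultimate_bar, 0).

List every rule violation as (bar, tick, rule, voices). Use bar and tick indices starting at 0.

bar 0: v0=D3 v1=D4 v2=A4 downbeat P5
bar 1: v0=B2 v1=D3 v2=A3 downbeat m7
bar 2: v0=A2 v1=B3 v2=G3 downbeat m7
bar 3: v0=B2 v1=G3 v2=A3 downbeat m7
bar 4: v0=G2 v1=B2 v2=B3 downbeat M3
bar 5: v0=C3 v1=A3 v2=E4 downbeat M3
bar 6: v0=D3 v1=D4 v2=A4 downbeat P5
  -> R1 @ bar 1 tick 0 v(1, 2): D4/A4 P5 -> D3/A3 P5 similar
  -> R4 @ bar 1 tick 0 v(0, 2): B2/A3 m7 untreated
  -> R3 @ bar 2 tick 0 v(1, 2): B3 above G3
  -> R4 @ bar 2 tick 0 v(0, 1): A2/B3 M2 untreated
  -> R4 @ bar 2 tick 0 v(0, 2): A2/G3 m7 untreated
  -> R3 @ bar 2 tick 1 v(1, 2): B3 above G3
  -> R3 @ bar 2 tick 2 v(1, 2): B3 above G3
  -> R3 @ bar 2 tick 3 v(1, 2): B3 above G3
  -> R4 @ bar 3 tick 0 v(0, 2): B2/A3 m7 untreated
  -> R2 @ bar 5 tick 0 v(1, 2): B2/B3 P8 -> A3/E4 P5 similar
  -> R7 @ bar 5 tick 0 v(1,): B2->A3 leap 10st
  -> R1 @ bar 6 tick 0 v(1, 2): A3/E4 P5 -> D4/A4 P5 similar
  -> R2 @ bar 6 tick 0 v(0, 1): C3/A3 M6 -> D3/D4 P8 similar
  -> R2 @ bar 6 tick 0 v(0, 2): C3/E4 M3 -> D3/A4 P5 similar

(1, 0, R1, (1, 2))
(1, 0, R4, (0, 2))
(2, 0, R3, (1, 2))
(2, 0, R4, (0, 1))
(2, 0, R4, (0, 2))
(2, 1, R3, (1, 2))
(2, 2, R3, (1, 2))
(2, 3, R3, (1, 2))
(3, 0, R4, (0, 2))
(5, 0, R2, (1, 2))
(5, 0, R7, (1,))
(6, 0, R1, (1, 2))
(6, 0, R2, (0, 1))
(6, 0, R2, (0, 2))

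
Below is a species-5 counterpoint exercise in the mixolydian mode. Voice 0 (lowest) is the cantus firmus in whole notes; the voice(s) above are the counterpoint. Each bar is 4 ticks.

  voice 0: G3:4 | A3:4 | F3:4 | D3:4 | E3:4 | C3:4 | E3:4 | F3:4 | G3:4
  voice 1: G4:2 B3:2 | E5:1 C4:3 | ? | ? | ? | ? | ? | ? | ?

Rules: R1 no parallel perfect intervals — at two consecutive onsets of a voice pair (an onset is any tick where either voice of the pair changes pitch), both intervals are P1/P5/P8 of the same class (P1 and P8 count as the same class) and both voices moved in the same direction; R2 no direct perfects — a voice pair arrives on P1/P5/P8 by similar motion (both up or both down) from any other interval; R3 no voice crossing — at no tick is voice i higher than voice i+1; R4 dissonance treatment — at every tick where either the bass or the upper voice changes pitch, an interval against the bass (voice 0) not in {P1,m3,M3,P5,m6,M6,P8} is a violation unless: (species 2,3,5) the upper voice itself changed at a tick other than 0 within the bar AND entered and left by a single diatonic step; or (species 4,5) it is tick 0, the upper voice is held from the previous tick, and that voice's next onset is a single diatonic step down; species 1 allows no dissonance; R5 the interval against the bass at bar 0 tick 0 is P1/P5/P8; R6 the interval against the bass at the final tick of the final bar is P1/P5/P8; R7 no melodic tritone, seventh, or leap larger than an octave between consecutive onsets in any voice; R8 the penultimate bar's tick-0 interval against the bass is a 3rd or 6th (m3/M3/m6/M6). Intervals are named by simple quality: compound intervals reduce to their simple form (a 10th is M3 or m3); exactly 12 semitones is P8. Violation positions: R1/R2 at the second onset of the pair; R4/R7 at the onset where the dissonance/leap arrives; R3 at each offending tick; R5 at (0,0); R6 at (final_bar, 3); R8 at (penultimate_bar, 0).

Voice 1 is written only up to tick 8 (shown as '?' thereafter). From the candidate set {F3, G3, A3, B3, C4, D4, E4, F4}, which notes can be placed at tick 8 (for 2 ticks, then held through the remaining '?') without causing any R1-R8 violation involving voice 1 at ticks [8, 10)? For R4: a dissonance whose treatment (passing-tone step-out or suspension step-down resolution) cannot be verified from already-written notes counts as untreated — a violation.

{A3, C4, D4, F4}

F3: violates R2
G3: violates R4
A3: legal
B3: violates R4
C4: legal
D4: legal
E4: violates R4
F4: legal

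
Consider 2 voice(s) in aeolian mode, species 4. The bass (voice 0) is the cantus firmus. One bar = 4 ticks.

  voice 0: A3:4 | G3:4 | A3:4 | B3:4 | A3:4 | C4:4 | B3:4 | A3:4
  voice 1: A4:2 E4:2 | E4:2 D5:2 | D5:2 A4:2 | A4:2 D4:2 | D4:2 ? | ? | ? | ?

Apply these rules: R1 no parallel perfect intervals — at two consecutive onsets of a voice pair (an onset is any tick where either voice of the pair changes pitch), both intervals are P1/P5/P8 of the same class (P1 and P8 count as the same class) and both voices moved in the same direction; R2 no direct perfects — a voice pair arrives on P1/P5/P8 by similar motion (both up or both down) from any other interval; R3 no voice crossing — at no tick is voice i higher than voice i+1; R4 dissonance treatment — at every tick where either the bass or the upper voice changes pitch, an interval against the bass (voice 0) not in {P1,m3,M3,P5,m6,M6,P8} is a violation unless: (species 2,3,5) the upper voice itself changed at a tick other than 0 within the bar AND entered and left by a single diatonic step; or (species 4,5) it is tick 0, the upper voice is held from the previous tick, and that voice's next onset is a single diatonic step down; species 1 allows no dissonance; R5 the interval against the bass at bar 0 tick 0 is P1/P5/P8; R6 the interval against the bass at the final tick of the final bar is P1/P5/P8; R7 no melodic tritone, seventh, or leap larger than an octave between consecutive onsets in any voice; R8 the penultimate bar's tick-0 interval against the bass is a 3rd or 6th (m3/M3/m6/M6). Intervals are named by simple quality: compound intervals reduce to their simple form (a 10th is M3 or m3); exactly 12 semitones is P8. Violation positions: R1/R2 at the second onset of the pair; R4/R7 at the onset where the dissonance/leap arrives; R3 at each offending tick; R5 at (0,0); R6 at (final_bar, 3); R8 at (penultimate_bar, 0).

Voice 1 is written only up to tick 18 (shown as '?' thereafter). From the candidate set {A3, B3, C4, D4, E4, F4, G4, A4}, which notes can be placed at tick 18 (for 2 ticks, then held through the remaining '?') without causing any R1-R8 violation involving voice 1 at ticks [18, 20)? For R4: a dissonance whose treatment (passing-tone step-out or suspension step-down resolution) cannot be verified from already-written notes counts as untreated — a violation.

A3: legal
B3: violates R4
C4: legal
D4: legal
E4: legal
F4: legal
G4: violates R4
A4: legal

{A3, A4, C4, D4, E4, F4}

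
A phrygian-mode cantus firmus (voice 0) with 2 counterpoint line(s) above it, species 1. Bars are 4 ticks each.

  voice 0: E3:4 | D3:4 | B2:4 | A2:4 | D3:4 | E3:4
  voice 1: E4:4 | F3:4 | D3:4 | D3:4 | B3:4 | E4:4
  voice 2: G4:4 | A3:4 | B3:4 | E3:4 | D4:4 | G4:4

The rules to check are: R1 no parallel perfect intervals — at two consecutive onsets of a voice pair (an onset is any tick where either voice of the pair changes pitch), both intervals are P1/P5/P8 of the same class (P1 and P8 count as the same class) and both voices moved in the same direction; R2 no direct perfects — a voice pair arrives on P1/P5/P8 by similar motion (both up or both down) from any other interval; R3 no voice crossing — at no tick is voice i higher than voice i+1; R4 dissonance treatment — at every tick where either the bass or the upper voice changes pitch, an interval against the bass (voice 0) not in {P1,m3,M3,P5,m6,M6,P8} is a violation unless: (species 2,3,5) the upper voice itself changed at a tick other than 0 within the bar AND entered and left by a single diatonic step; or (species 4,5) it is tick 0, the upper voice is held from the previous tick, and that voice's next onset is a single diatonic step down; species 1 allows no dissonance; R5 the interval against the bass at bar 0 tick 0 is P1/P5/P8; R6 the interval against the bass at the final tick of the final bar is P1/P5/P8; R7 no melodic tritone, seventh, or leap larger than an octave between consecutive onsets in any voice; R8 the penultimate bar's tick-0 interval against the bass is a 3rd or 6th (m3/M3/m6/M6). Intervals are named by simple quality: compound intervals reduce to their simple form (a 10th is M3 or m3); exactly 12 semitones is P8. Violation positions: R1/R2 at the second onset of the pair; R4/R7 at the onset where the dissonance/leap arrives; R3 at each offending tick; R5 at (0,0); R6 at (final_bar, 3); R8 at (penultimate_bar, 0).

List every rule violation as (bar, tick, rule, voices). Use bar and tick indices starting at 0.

bar 0: v0=E3 v1=E4 v2=G4 downbeat m3
bar 1: v0=D3 v1=F3 v2=A3 downbeat P5
bar 2: v0=B2 v1=D3 v2=B3 downbeat P8
bar 3: v0=A2 v1=D3 v2=E3 downbeat P5
bar 4: v0=D3 v1=B3 v2=D4 downbeat P8
bar 5: v0=E3 v1=E4 v2=G4 downbeat m3
  -> R5 @ bar 0 tick 0 v(0, 2): opens on m3
  -> R2 @ bar 1 tick 0 v(0, 2): E3/G4 m3 -> D3/A3 P5 similar
  -> R7 @ bar 1 tick 0 v(1,): E4->F3 leap 11st
  -> R7 @ bar 1 tick 0 v(2,): G4->A3 leap 10st
  -> R2 @ bar 3 tick 0 v(0, 2): B2/B3 P8 -> A2/E3 P5 similar
  -> R4 @ bar 3 tick 0 v(0, 1): A2/D3 P4 untreated
  -> R2 @ bar 4 tick 0 v(0, 2): A2/E3 P5 -> D3/D4 P8 similar
  -> R7 @ bar 4 tick 0 v(2,): E3->D4 leap 10st
  -> R8 @ bar 4 tick 0 v(0, 2): penult P8 not 3rd/6th
  -> R2 @ bar 5 tick 0 v(0, 1): D3/B3 M6 -> E3/E4 P8 similar
  -> R6 @ bar 5 tick 3 v(0, 2): closes on m3

(0, 0, R5, (0, 2))
(1, 0, R2, (0, 2))
(1, 0, R7, (1,))
(1, 0, R7, (2,))
(3, 0, R2, (0, 2))
(3, 0, R4, (0, 1))
(4, 0, R2, (0, 2))
(4, 0, R7, (2,))
(4, 0, R8, (0, 2))
(5, 0, R2, (0, 1))
(5, 3, R6, (0, 2))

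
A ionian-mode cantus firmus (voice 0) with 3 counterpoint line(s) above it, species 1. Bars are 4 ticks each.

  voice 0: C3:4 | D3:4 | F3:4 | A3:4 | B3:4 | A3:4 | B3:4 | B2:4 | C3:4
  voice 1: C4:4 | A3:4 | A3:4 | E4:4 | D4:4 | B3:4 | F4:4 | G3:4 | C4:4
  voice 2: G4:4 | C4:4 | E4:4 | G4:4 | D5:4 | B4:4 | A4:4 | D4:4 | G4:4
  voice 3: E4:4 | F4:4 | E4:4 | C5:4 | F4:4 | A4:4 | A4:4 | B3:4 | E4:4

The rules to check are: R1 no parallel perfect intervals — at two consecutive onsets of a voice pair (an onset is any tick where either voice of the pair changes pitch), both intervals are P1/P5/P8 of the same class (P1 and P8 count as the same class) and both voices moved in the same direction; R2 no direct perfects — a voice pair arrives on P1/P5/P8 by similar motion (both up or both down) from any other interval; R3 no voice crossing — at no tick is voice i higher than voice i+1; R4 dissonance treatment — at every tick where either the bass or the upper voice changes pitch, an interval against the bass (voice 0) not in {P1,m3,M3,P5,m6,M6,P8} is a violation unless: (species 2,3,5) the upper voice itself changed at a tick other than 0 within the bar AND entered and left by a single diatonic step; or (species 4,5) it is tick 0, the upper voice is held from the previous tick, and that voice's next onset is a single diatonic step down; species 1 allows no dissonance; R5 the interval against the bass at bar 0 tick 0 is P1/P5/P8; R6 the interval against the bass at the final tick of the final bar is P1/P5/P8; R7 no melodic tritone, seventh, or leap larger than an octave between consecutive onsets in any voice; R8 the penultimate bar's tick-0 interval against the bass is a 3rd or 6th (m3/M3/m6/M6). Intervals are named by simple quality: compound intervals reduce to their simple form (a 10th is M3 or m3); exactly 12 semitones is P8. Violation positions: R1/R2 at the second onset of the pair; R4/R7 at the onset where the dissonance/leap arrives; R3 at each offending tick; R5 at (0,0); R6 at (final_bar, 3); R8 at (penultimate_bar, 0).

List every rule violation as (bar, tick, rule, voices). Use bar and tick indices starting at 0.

bar 0: v0=C3 v1=C4 v2=G4 v3=E4 downbeat M3
bar 1: v0=D3 v1=A3 v2=C4 v3=F4 downbeat m3
bar 2: v0=F3 v1=A3 v2=E4 v3=E4 downbeat M7
bar 3: v0=A3 v1=E4 v2=G4 v3=C5 downbeat m3
bar 4: v0=B3 v1=D4 v2=D5 v3=F4 downbeat TT
bar 5: v0=A3 v1=B3 v2=B4 v3=A4 downbeat P8
bar 6: v0=B3 v1=F4 v2=A4 v3=A4 downbeat m7
bar 7: v0=B2 v1=G3 v2=D4 v3=B3 downbeat P8
bar 8: v0=C3 v1=C4 v2=G4 v3=E4 downbeat M3
  -> R3 @ bar 0 tick 0 v(2, 3): G4 above E4
  -> R5 @ bar 0 tick 0 v(0, 3): opens on M3
  -> R3 @ bar 0 tick 1 v(2, 3): G4 above E4
  -> R3 @ bar 0 tick 2 v(2, 3): G4 above E4
  -> R3 @ bar 0 tick 3 v(2, 3): G4 above E4
  -> R4 @ bar 1 tick 0 v(0, 2): D3/C4 m7 untreated
  -> R4 @ bar 2 tick 0 v(0, 2): F3/E4 M7 untreated
  -> R4 @ bar 2 tick 0 v(0, 3): F3/E4 M7 untreated
  -> R2 @ bar 3 tick 0 v(0, 1): F3/A3 M3 -> A3/E4 P5 similar
  -> R4 @ bar 3 tick 0 v(0, 2): A3/G4 m7 untreated
  -> R3 @ bar 4 tick 0 v(2, 3): D5 above F4
  -> R4 @ bar 4 tick 0 v(0, 3): B3/F4 TT untreated
  -> R3 @ bar 4 tick 1 v(2, 3): D5 above F4
  -> R3 @ bar 4 tick 2 v(2, 3): D5 above F4
  -> R3 @ bar 4 tick 3 v(2, 3): D5 above F4
  -> R1 @ bar 5 tick 0 v(1, 2): D4/D5 P8 -> B3/B4 P8 similar
  -> R3 @ bar 5 tick 0 v(2, 3): B4 above A4
  -> R4 @ bar 5 tick 0 v(0, 1): A3/B3 M2 untreated
  -> R4 @ bar 5 tick 0 v(0, 2): A3/B4 M2 untreated
  -> R3 @ bar 5 tick 1 v(2, 3): B4 above A4
  -> R3 @ bar 5 tick 2 v(2, 3): B4 above A4
  -> R3 @ bar 5 tick 3 v(2, 3): B4 above A4
  -> R4 @ bar 6 tick 0 v(0, 1): B3/F4 TT untreated
  -> R4 @ bar 6 tick 0 v(0, 2): B3/A4 m7 untreated
  -> R4 @ bar 6 tick 0 v(0, 3): B3/A4 m7 untreated
  -> R7 @ bar 6 tick 0 v(1,): B3->F4 leap 6st
  -> R2 @ bar 7 tick 0 v(0, 3): B3/A4 m7 -> B2/B3 P8 similar
  -> R2 @ bar 7 tick 0 v(1, 2): F4/A4 M3 -> G3/D4 P5 similar
  -> R3 @ bar 7 tick 0 v(2, 3): D4 above B3
  -> R7 @ bar 7 tick 0 v(1,): F4->G3 leap 10st
  -> R7 @ bar 7 tick 0 v(3,): A4->B3 leap 10st
  -> R8 @ bar 7 tick 0 v(0, 3): penult P8 not 3rd/6th
  -> R3 @ bar 7 tick 1 v(2, 3): D4 above B3
  -> R3 @ bar 7 tick 2 v(2, 3): D4 above B3
  -> R3 @ bar 7 tick 3 v(2, 3): D4 above B3
  -> R1 @ bar 8 tick 0 v(1, 2): G3/D4 P5 -> C4/G4 P5 similar
  -> R2 @ bar 8 tick 0 v(0, 1): B2/G3 m6 -> C3/C4 P8 similar
  -> R2 @ bar 8 tick 0 v(0, 2): B2/D4 m3 -> C3/G4 P5 similar
  -> R3 @ bar 8 tick 0 v(2, 3): G4 above E4
  -> R3 @ bar 8 tick 1 v(2, 3): G4 above E4
  -> R3 @ bar 8 tick 2 v(2, 3): G4 above E4
  -> R3 @ bar 8 tick 3 v(2, 3): G4 above E4
  -> R6 @ bar 8 tick 3 v(0, 3): closes on M3

(0, 0, R3, (2, 3))
(0, 0, R5, (0, 3))
(0, 1, R3, (2, 3))
(0, 2, R3, (2, 3))
(0, 3, R3, (2, 3))
(1, 0, R4, (0, 2))
(2, 0, R4, (0, 2))
(2, 0, R4, (0, 3))
(3, 0, R2, (0, 1))
(3, 0, R4, (0, 2))
(4, 0, R3, (2, 3))
(4, 0, R4, (0, 3))
(4, 1, R3, (2, 3))
(4, 2, R3, (2, 3))
(4, 3, R3, (2, 3))
(5, 0, R1, (1, 2))
(5, 0, R3, (2, 3))
(5, 0, R4, (0, 1))
(5, 0, R4, (0, 2))
(5, 1, R3, (2, 3))
(5, 2, R3, (2, 3))
(5, 3, R3, (2, 3))
(6, 0, R4, (0, 1))
(6, 0, R4, (0, 2))
(6, 0, R4, (0, 3))
(6, 0, R7, (1,))
(7, 0, R2, (0, 3))
(7, 0, R2, (1, 2))
(7, 0, R3, (2, 3))
(7, 0, R7, (1,))
(7, 0, R7, (3,))
(7, 0, R8, (0, 3))
(7, 1, R3, (2, 3))
(7, 2, R3, (2, 3))
(7, 3, R3, (2, 3))
(8, 0, R1, (1, 2))
(8, 0, R2, (0, 1))
(8, 0, R2, (0, 2))
(8, 0, R3, (2, 3))
(8, 1, R3, (2, 3))
(8, 2, R3, (2, 3))
(8, 3, R3, (2, 3))
(8, 3, R6, (0, 3))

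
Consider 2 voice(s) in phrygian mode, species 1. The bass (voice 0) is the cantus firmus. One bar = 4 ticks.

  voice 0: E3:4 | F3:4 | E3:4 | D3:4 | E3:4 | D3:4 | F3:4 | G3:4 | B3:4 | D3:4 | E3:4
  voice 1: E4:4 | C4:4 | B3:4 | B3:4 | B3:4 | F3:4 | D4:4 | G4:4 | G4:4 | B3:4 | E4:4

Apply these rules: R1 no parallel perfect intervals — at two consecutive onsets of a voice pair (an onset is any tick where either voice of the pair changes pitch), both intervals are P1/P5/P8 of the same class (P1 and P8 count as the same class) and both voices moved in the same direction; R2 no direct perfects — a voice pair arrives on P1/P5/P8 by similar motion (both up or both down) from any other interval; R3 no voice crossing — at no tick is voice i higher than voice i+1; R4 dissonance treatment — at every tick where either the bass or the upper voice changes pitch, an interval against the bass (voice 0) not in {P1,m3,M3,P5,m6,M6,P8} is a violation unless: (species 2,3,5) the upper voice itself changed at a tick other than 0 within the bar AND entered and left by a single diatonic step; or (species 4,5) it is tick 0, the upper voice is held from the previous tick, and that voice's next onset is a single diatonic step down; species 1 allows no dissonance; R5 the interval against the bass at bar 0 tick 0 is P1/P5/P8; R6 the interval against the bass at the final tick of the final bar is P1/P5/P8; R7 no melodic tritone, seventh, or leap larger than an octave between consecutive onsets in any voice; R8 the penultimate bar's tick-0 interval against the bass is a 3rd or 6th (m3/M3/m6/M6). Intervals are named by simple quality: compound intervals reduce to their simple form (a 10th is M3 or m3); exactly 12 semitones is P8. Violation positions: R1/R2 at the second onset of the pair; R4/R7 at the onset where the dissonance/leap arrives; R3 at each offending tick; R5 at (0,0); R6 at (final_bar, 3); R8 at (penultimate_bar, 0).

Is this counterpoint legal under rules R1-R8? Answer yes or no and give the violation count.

bar 0: v0=E3 v1=E4 (P8)
bar 1: v0=F3 v1=C4 (P5)
bar 2: v0=E3 v1=B3 (P5)
bar 3: v0=D3 v1=B3 (M6)
bar 4: v0=E3 v1=B3 (P5)
bar 5: v0=D3 v1=F3 (m3)
bar 6: v0=F3 v1=D4 (M6)
bar 7: v0=G3 v1=G4 (P8)
bar 8: v0=B3 v1=G4 (m6)
bar 9: v0=D3 v1=B3 (M6)
bar 10: v0=E3 v1=E4 (P8)
  R1 @ bar2.0: F3/C4 P5 -> E3/B3 P5 similar
  R7 @ bar5.0: B3->F3 leap 6st
  R2 @ bar7.0: F3/D4 M6 -> G3/G4 P8 similar
  R2 @ bar10.0: D3/B3 M6 -> E3/E4 P8 similar

No (4 violations)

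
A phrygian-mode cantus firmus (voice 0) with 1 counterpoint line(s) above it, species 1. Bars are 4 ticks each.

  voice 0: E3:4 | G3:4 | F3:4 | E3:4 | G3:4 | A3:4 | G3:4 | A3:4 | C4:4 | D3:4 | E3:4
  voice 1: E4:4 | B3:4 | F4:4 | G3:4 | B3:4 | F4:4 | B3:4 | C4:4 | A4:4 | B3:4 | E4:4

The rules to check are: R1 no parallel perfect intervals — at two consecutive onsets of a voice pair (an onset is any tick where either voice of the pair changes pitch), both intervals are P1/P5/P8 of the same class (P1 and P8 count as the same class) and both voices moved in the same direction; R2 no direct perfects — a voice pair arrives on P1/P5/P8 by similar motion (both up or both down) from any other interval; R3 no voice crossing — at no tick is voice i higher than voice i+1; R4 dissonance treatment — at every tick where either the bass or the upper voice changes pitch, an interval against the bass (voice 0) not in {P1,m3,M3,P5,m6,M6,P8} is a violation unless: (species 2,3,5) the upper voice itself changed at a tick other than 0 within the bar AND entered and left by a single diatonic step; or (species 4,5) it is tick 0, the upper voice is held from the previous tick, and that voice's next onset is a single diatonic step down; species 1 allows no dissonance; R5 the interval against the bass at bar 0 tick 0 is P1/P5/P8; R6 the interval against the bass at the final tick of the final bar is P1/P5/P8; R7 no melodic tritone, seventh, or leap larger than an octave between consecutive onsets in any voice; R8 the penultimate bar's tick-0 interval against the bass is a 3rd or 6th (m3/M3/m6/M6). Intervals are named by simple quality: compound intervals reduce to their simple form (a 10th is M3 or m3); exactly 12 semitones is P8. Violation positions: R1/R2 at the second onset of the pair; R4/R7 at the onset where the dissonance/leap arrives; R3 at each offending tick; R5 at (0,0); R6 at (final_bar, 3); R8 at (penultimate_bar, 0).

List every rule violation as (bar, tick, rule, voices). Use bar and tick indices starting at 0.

(2, 0, R7, (1,))
(3, 0, R7, (1,))
(5, 0, R7, (1,))
(6, 0, R7, (1,))
(9, 0, R7, (0,))
(9, 0, R7, (1,))
(10, 0, R2, (0, 1))

bar 0: v0=E3 v1=E4 downbeat P8
bar 1: v0=G3 v1=B3 downbeat M3
bar 2: v0=F3 v1=F4 downbeat P8
bar 3: v0=E3 v1=G3 downbeat m3
bar 4: v0=G3 v1=B3 downbeat M3
bar 5: v0=A3 v1=F4 downbeat m6
bar 6: v0=G3 v1=B3 downbeat M3
bar 7: v0=A3 v1=C4 downbeat m3
bar 8: v0=C4 v1=A4 downbeat M6
bar 9: v0=D3 v1=B3 downbeat M6
bar 10: v0=E3 v1=E4 downbeat P8
  -> R7 @ bar 2 tick 0 v(1,): B3->F4 leap 6st
  -> R7 @ bar 3 tick 0 v(1,): F4->G3 leap 10st
  -> R7 @ bar 5 tick 0 v(1,): B3->F4 leap 6st
  -> R7 @ bar 6 tick 0 v(1,): F4->B3 leap 6st
  -> R7 @ bar 9 tick 0 v(0,): C4->D3 leap 10st
  -> R7 @ bar 9 tick 0 v(1,): A4->B3 leap 10st
  -> R2 @ bar 10 tick 0 v(0, 1): D3/B3 M6 -> E3/E4 P8 similar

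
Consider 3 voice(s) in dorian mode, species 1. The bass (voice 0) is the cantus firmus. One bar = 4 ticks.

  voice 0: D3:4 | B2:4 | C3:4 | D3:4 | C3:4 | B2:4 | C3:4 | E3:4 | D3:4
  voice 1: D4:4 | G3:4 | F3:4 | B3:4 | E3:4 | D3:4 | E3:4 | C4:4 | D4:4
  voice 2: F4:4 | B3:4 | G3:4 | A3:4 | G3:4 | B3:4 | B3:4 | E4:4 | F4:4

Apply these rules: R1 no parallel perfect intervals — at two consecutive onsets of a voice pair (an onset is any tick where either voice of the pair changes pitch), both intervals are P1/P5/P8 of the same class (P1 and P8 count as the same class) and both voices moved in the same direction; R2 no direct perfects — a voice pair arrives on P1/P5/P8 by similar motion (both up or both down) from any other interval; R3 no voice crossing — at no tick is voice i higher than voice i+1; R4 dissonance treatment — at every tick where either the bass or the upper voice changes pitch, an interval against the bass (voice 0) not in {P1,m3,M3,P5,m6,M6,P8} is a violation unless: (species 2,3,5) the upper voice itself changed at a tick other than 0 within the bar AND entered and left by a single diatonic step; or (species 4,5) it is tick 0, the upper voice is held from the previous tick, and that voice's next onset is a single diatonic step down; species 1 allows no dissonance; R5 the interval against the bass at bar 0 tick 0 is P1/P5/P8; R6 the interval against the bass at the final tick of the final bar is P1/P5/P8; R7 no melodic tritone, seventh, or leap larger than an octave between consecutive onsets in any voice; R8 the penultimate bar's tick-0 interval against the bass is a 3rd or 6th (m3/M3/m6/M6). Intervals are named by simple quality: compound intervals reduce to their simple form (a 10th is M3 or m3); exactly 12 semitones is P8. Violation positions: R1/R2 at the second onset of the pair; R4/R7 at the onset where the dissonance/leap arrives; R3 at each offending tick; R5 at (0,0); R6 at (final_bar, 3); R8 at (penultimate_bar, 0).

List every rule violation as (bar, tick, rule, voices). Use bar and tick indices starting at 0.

(0, 0, R5, (0, 2))
(1, 0, R2, (0, 2))
(1, 0, R7, (2,))
(2, 0, R4, (0, 1))
(3, 0, R1, (0, 2))
(3, 0, R3, (1, 2))
(3, 0, R7, (1,))
(3, 1, R3, (1, 2))
(3, 2, R3, (1, 2))
(3, 3, R3, (1, 2))
(4, 0, R1, (0, 2))
(6, 0, R4, (0, 2))
(7, 0, R2, (0, 2))
(7, 0, R8, (0, 2))
(8, 3, R6, (0, 2))

bar 0: v0=D3 v1=D4 v2=F4 downbeat m3
bar 1: v0=B2 v1=G3 v2=B3 downbeat P8
bar 2: v0=C3 v1=F3 v2=G3 downbeat P5
bar 3: v0=D3 v1=B3 v2=A3 downbeat P5
bar 4: v0=C3 v1=E3 v2=G3 downbeat P5
bar 5: v0=B2 v1=D3 v2=B3 downbeat P8
bar 6: v0=C3 v1=E3 v2=B3 downbeat M7
bar 7: v0=E3 v1=C4 v2=E4 downbeat P8
bar 8: v0=D3 v1=D4 v2=F4 downbeat m3
  -> R5 @ bar 0 tick 0 v(0, 2): opens on m3
  -> R2 @ bar 1 tick 0 v(0, 2): D3/F4 m3 -> B2/B3 P8 similar
  -> R7 @ bar 1 tick 0 v(2,): F4->B3 leap 6st
  -> R4 @ bar 2 tick 0 v(0, 1): C3/F3 P4 untreated
  -> R1 @ bar 3 tick 0 v(0, 2): C3/G3 P5 -> D3/A3 P5 similar
  -> R3 @ bar 3 tick 0 v(1, 2): B3 above A3
  -> R7 @ bar 3 tick 0 v(1,): F3->B3 leap 6st
  -> R3 @ bar 3 tick 1 v(1, 2): B3 above A3
  -> R3 @ bar 3 tick 2 v(1, 2): B3 above A3
  -> R3 @ bar 3 tick 3 v(1, 2): B3 above A3
  -> R1 @ bar 4 tick 0 v(0, 2): D3/A3 P5 -> C3/G3 P5 similar
  -> R4 @ bar 6 tick 0 v(0, 2): C3/B3 M7 untreated
  -> R2 @ bar 7 tick 0 v(0, 2): C3/B3 M7 -> E3/E4 P8 similar
  -> R8 @ bar 7 tick 0 v(0, 2): penult P8 not 3rd/6th
  -> R6 @ bar 8 tick 3 v(0, 2): closes on m3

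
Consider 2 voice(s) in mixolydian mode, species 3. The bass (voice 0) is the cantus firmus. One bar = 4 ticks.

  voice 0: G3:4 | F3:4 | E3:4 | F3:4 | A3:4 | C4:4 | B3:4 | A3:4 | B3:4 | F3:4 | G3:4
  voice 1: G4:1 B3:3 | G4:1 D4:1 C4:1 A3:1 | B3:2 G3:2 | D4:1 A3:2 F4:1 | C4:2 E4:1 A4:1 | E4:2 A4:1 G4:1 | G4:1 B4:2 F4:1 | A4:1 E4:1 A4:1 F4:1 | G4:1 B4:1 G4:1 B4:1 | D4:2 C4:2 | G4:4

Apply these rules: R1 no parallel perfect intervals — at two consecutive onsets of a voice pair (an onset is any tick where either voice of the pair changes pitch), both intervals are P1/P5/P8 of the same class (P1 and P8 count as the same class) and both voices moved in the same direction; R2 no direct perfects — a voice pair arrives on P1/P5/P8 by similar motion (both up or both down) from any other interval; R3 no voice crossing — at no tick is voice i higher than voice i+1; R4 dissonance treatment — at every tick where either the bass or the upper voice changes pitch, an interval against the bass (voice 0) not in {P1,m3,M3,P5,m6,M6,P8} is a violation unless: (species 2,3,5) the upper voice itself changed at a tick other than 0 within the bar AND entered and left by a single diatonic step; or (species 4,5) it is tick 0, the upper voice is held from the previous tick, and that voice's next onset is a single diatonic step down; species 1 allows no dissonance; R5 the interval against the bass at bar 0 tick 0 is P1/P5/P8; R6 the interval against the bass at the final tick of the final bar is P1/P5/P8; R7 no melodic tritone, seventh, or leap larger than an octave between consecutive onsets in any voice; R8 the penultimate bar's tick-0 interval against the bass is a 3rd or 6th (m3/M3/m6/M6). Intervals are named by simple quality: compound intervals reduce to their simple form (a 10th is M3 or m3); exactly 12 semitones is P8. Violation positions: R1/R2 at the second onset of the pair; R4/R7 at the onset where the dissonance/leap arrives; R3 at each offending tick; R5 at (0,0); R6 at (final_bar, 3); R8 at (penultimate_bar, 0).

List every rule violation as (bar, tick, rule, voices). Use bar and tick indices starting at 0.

bar 0: v0=G3 v1=G4 downbeat P8
bar 1: v0=F3 v1=G4 downbeat M2
bar 2: v0=E3 v1=B3 downbeat P5
bar 3: v0=F3 v1=D4 downbeat M6
bar 4: v0=A3 v1=C4 downbeat m3
bar 5: v0=C4 v1=E4 downbeat M3
bar 6: v0=B3 v1=G4 downbeat m6
bar 7: v0=A3 v1=A4 downbeat P8
bar 8: v0=B3 v1=G4 downbeat m6
bar 9: v0=F3 v1=D4 downbeat M6
bar 10: v0=G3 v1=G4 downbeat P8
  -> R4 @ bar 1 tick 0 v(0, 1): F3/G4 M2 untreated
  -> R4 @ bar 6 tick 3 v(0, 1): B3/F4 TT untreated
  -> R7 @ bar 6 tick 3 v(1,): B4->F4 leap 6st
  -> R7 @ bar 9 tick 0 v(0,): B3->F3 leap 6st
  -> R2 @ bar 10 tick 0 v(0, 1): F3/C4 P5 -> G3/G4 P8 similar

(1, 0, R4, (0, 1))
(6, 3, R4, (0, 1))
(6, 3, R7, (1,))
(9, 0, R7, (0,))
(10, 0, R2, (0, 1))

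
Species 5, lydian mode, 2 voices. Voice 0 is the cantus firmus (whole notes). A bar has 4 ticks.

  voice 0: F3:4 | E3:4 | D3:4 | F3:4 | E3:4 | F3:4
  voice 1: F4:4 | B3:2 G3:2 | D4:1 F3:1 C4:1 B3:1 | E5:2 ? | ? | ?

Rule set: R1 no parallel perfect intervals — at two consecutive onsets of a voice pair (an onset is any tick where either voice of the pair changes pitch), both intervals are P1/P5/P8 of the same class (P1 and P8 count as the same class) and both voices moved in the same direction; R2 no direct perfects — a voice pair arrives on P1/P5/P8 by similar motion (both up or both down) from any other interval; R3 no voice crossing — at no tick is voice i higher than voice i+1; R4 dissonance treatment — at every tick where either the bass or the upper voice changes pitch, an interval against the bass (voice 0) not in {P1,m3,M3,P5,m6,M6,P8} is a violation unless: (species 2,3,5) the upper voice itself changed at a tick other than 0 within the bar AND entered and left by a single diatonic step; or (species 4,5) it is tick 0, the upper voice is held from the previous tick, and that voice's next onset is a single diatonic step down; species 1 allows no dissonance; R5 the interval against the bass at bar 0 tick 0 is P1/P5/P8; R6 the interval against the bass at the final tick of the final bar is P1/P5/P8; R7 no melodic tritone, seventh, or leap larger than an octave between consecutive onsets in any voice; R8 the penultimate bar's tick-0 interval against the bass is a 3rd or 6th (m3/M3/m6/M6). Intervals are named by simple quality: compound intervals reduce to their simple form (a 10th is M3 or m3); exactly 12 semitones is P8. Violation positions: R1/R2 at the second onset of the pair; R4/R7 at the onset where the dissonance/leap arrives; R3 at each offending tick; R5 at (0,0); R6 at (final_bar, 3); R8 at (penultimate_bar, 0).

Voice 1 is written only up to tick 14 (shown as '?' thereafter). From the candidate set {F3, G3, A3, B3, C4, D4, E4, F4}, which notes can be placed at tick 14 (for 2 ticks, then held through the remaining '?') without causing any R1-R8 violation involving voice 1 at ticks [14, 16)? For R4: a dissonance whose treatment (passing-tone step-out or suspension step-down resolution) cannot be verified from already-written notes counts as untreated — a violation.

{}

F3: violates R7
G3: violates R4,R7
A3: violates R7
B3: violates R4,R7
C4: violates R7
D4: violates R7
E4: violates R4
F4: violates R7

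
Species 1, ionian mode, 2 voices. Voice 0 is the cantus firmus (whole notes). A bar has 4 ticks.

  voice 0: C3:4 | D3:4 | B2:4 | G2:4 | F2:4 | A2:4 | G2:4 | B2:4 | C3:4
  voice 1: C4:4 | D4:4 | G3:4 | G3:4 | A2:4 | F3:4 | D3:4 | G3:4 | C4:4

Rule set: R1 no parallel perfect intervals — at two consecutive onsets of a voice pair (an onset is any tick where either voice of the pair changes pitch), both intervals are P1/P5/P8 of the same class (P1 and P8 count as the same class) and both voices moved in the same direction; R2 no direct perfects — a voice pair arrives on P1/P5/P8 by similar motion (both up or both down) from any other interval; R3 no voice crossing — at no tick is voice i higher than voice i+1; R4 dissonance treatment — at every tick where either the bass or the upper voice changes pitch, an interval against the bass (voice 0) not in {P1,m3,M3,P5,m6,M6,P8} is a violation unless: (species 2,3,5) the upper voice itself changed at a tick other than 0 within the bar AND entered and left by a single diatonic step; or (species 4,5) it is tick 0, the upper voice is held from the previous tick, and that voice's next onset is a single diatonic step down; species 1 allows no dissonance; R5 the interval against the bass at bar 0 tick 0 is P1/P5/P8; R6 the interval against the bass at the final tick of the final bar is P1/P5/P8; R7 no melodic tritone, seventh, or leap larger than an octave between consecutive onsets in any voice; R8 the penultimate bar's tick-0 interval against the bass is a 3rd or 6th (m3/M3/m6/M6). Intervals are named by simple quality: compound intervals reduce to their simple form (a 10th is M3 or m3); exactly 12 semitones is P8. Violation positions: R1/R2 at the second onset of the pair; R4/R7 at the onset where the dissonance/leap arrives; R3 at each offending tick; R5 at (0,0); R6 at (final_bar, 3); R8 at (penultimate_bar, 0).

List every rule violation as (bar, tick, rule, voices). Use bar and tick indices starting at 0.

bar 0: v0=C3 v1=C4 downbeat P8
bar 1: v0=D3 v1=D4 downbeat P8
bar 2: v0=B2 v1=G3 downbeat m6
bar 3: v0=G2 v1=G3 downbeat P8
bar 4: v0=F2 v1=A2 downbeat M3
bar 5: v0=A2 v1=F3 downbeat m6
bar 6: v0=G2 v1=D3 downbeat P5
bar 7: v0=B2 v1=G3 downbeat m6
bar 8: v0=C3 v1=C4 downbeat P8
  -> R1 @ bar 1 tick 0 v(0, 1): C3/C4 P8 -> D3/D4 P8 similar
  -> R7 @ bar 4 tick 0 v(1,): G3->A2 leap 10st
  -> R2 @ bar 6 tick 0 v(0, 1): A2/F3 m6 -> G2/D3 P5 similar
  -> R2 @ bar 8 tick 0 v(0, 1): B2/G3 m6 -> C3/C4 P8 similar

(1, 0, R1, (0, 1))
(4, 0, R7, (1,))
(6, 0, R2, (0, 1))
(8, 0, R2, (0, 1))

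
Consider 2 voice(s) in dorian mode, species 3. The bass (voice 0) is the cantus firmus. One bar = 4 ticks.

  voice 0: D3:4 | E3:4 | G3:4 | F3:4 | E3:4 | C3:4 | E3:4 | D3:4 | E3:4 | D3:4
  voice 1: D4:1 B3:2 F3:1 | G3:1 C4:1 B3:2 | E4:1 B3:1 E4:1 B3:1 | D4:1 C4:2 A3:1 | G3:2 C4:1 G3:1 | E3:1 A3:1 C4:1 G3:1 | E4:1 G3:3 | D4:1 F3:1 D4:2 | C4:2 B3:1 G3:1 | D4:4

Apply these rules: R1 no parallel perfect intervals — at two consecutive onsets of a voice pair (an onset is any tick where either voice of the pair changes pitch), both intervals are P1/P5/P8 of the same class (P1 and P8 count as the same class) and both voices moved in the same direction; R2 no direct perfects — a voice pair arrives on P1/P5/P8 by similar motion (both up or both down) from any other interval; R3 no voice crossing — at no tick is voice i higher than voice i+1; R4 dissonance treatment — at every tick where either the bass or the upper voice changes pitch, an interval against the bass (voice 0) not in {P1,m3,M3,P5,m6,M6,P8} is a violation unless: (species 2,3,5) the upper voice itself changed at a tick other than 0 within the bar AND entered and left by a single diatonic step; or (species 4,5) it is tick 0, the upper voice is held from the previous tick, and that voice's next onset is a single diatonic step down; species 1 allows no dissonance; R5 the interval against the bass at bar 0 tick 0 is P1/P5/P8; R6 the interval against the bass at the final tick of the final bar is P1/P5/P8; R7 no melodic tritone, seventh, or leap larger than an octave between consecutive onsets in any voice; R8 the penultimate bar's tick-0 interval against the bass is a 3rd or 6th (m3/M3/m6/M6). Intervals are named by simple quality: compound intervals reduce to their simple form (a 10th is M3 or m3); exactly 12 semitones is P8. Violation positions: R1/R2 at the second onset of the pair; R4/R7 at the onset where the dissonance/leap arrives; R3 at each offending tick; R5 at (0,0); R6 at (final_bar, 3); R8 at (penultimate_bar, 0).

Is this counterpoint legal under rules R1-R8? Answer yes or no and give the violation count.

No (2 violations)

bar 0: v0=D3 v1=D4 (P8)
bar 1: v0=E3 v1=G3 (m3)
bar 2: v0=G3 v1=E4 (M6)
bar 3: v0=F3 v1=D4 (M6)
bar 4: v0=E3 v1=G3 (m3)
bar 5: v0=C3 v1=E3 (M3)
bar 6: v0=E3 v1=E4 (P8)
bar 7: v0=D3 v1=D4 (P8)
bar 8: v0=E3 v1=C4 (m6)
bar 9: v0=D3 v1=D4 (P8)
  R7 @ bar0.3: B3->F3 leap 6st
  R2 @ bar6.0: C3/G3 P5 -> E3/E4 P8 similar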